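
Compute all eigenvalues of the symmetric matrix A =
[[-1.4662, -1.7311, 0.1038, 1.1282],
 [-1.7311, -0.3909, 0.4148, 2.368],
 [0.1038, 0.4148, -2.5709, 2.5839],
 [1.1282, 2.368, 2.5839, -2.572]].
sigma(A) ≈ {-6, -3, 0, 2}

A is real symmetric, so its spectrum consists of real eigenvalues. Expanding the characteristic polynomial of the displayed matrix gives
  det(λ I - A) = p(λ) = λ^4 + (7)λ^3 + (0)λ^2 + (-36)λ + (-0.0015).
Solving p(λ) = 0 yields eigenvalues ≈ -6, -3, 0, 2. (A is shown rounded to 4 decimals, so these recover the underlying integer eigenvalues to within that precision.)
Verification: the trace of A = -7 equals the sum of eigenvalues -7, and det(A) ≈ -0.0015 matches the eigenvalue product 0.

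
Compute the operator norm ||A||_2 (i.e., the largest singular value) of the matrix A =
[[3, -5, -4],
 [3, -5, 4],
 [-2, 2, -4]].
||A||_2 ≈ 8.9141 (= sqrt(largest eigenvalue of A^T A))

||A||_2 = sigma_max(A) = sqrt(lambda_max(A^T A)). Form the symmetric matrix M = A^T A =
[[22, -34, 8],
 [-34, 54, -8],
 [8, -8, 48]].
Its characteristic polynomial (trace, sum of principal 2x2 minors, determinant of M give the coefficients) is
  p(λ) = det(λ I - M) = λ^3 - 124λ^2 + 3552λ - 1024.
No integer candidate from the rational root theorem (±divisors of 1024) is a root, so the roots are irrational. The cubic discriminant is Δ = 15016804352 > 0, so there are three distinct real roots. p(0) = -1024 and p(1) = 2405 have opposite signs, so a root lies in (0, 1); Newton's method refines it to λ ≈ 0.2912. p(44) = 384 and p(45) = -1159 have opposite signs, so a root lies in (44, 45); Newton's method refines it to λ ≈ 44.2477. p(79) = -1261 and p(80) = 1536 have opposite signs, so a root lies in (79, 80); Newton's method refines it to λ ≈ 79.461. Check (Vieta): the three roots sum to 124, matching tr M = 124.
So the eigenvalues of A^T A are ≈ 0.2912, 44.2477, 79.461 (all ≥ 0, as they must be for A^T A). The largest is λ_max ≈ 79.461, hence ||A||_2 = sqrt(λ_max) ≈ 8.9141.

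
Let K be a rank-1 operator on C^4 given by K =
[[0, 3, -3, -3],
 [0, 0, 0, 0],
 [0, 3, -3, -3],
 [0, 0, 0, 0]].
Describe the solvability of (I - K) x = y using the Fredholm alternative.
(I - K) is invertible (det(I - K) = 4 ≠ 0), so for every y in C^4 the equation (I - K) x = y has a unique solution.

K has rank 1, so it is an outer product K = u v^T: every row of K is a multiple of one row vector. Reading off the entries, u = (3, 0, 3, 0) and v = (0, 1, -1, -1) (row i of K equals u_i·v^T). A rank-one matrix u v^T satisfies K u = u (v·u) and kills the (3)-dimensional subspace v^⊥, so its characteristic polynomial is lambda^3 (lambda - v·u) with v·u = tr K = -3. Hence the eigenvalues of I - K are 1 (multiplicity 3) and 1 - (-3) = 4, so det(I - K) = 4. (Direct check: I - K =
[[1, -3, 3, 3],
 [0, 1, 0, 0],
 [0, -3, 4, 3],
 [0, 0, 0, 1]]
has determinant 4.) The finite-dimensional Fredholm alternative says: either (I - K) is invertible, or ker(I - K) ≠ {0} and then range(I - K) = ker((I - K)^*)^⊥, with dim ker(I - K) = dim ker((I - K)^*). Since det(I - K) ≠ 0, 1 is not an eigenvalue of K and ker(I - K) = {0}, so we are in the first case: for every y there is a unique x = (I - K)^(-1) y. Explicitly, by the Sherman–Morrison formula, (I - u v^T)^(-1) = I + u v^T/(1 - v·u), i.e. (I - K)^(-1) = I + K/(4).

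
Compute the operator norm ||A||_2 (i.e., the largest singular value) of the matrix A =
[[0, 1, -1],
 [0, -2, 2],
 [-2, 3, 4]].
||A||_2 = sqrt((39 + sqrt(381))/2) ≈ 5.4092 (= sqrt(largest eigenvalue of A^T A))

||A||_2 = sigma_max(A) = sqrt(lambda_max(A^T A)). Form the symmetric matrix M = A^T A =
[[4, -6, -8],
 [-6, 14, 7],
 [-8, 7, 21]].
Its characteristic polynomial (trace, sum of principal 2x2 minors, determinant of M give the coefficients) is
  p(λ) = det(λ I - M) = λ^3 - 39λ^2 + 285λ.
The constant term is 0, so λ = 0 is a root. Dividing out λ leaves p(λ) = λ(λ^2 - 39λ + 285). For λ^2 - 39λ + 285 the discriminant is 381. It is nonnegative but not a perfect square, so the roots are real and irrational: λ = (39 ± sqrt(381))/2 ≈ 29.2596, 9.7404.
So the eigenvalues of A^T A are ≈ 0, 9.7404, 29.2596 (all ≥ 0, as they must be for A^T A). The largest is λ_max = (39 + sqrt(381))/2 ≈ 29.2596, hence ||A||_2 = sqrt(λ_max) = sqrt((39 + sqrt(381))/2) ≈ 5.4092.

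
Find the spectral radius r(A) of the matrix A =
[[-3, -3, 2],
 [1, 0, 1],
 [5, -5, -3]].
r(A) ≈ 6.1559

The eigenvalues of A are the roots of its characteristic polynomial. With M = A (coefficients from the trace, the sum of principal 2x2 minors, and det A):
  p(λ) = det(λ I - M) = λ^3 + 6λ^2 + 7λ + 49.
No integer candidate from the rational root theorem (±divisors of 49) is a root, so the roots are irrational. The cubic discriminant is Δ = -69727 < 0, so there is one real root and a complex-conjugate pair. p(-7) = -49 and p(-6) = 7 have opposite signs, so a root lies in (-7, -6); Newton's method refines it to λ ≈ -6.1559. Dividing out (λ - (-6.1559)) leaves approximately λ^2 - 0.1559λ + 7.9598. For λ^2 - 0.1559λ + 7.9598 the discriminant is -31.815. It is negative, so the remaining roots are the complex-conjugate pair λ ≈ 0.078 ± 2.8202i. Their product equals the constant term, so |λ|^2 ≈ 7.9598 and |λ| ≈ 2.8213.
Thus the eigenvalues (to 4 decimals) are -6.1559 (modulus 6.1559); 0.078 ± 2.8202i (modulus 2.8213). The spectral radius is the largest modulus: r(A) ≈ 6.1559. (Cross-check: r(A) ≤ ||A||_2 ≈ 7.7477; equality holds whenever A is normal, though it can also hold for some non-normal A.)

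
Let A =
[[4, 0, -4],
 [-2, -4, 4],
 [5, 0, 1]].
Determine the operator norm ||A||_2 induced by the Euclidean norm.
||A||_2 ≈ 8.0205 (= sqrt(largest eigenvalue of A^T A))

||A||_2 = sigma_max(A) = sqrt(lambda_max(A^T A)). Form the symmetric matrix M = A^T A =
[[45, 8, -19],
 [8, 16, -16],
 [-19, -16, 33]].
Its characteristic polynomial (trace, sum of principal 2x2 minors, determinant of M give the coefficients) is
  p(λ) = det(λ I - M) = λ^3 - 94λ^2 + 2052λ - 9216.
No integer candidate from the rational root theorem (±divisors of 9216) is a root, so the roots are irrational. The cubic discriminant is Δ = 1730242368 > 0, so there are three distinct real roots. p(6) = -72 and p(7) = 885 have opposite signs, so a root lies in (6, 7); Newton's method refines it to λ ≈ 6.0701. p(23) = 421 and p(24) = -288 have opposite signs, so a root lies in (23, 24); Newton's method refines it to λ ≈ 23.6017. p(64) = -768 and p(65) = 1639 have opposite signs, so a root lies in (64, 65); Newton's method refines it to λ ≈ 64.3282. Check (Vieta): the three roots sum to 94, matching tr M = 94.
So the eigenvalues of A^T A are ≈ 6.0701, 23.6017, 64.3282 (all ≥ 0, as they must be for A^T A). The largest is λ_max ≈ 64.3282, hence ||A||_2 = sqrt(λ_max) ≈ 8.0205.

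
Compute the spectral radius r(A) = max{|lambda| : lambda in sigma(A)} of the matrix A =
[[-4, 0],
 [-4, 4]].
r(A) = 4

The eigenvalues of A are the roots of its characteristic polynomial. With M = A (coefficients from the trace and determinant):
  p(λ) = det(λ I - M) = λ^2 - 16.
For λ^2 - 16 the discriminant is 64. It is a perfect square (8^2), so the roots are rational: λ = (0 ± 8)/2 = 4, -4.
Thus the eigenvalues (to 4 decimals) are 4 (modulus 4); -4 (modulus 4). The spectral radius is the largest modulus: r(A) = 4. (Cross-check: r(A) ≤ ||A||_2 ≈ 6.4721; equality holds whenever A is normal, though it can also hold for some non-normal A.)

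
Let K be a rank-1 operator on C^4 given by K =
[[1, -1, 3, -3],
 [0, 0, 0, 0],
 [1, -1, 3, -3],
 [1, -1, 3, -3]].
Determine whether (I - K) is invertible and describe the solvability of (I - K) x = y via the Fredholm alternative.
(I - K) is singular (det(I - K) = 0, i.e. 1 ∈ sigma(K)). (I - K) x = y is solvable iff y ⊥ ker((I - K)^*) = span{(1, -1, 3, -3)}, i.e. iff y_1 - y_2 + 3y_3 - 3y_4 = 0. When solvable, the solutions are x = y + c·(1, 0, 1, 1), c arbitrary (ker(I - K) = span{(1, 0, 1, 1)}, dimension 1).

K has rank 1, so it is an outer product K = u v^T: every row of K is a multiple of one row vector. Reading off the entries, u = (1, 0, 1, 1) and v = (1, -1, 3, -3) (row i of K equals u_i·v^T). A rank-one matrix u v^T satisfies K u = u (v·u) and kills the (3)-dimensional subspace v^⊥, so its characteristic polynomial is lambda^3 (lambda - v·u) with v·u = tr K = 1. Hence the eigenvalues of I - K are 1 (multiplicity 3) and 1 - (1) = 0, so det(I - K) = 0. (Direct check: I - K =
[[0, 1, -3, 3],
 [0, 1, 0, 0],
 [-1, 1, -2, 3],
 [-1, 1, -3, 4]]
has determinant 0.) So 1 is an eigenvalue of K and (I - K) is not invertible. The finite-dimensional Fredholm alternative says: either (I - K) is invertible, or ker(I - K) ≠ {0} and then range(I - K) = ker((I - K)^*)^⊥, with dim ker(I - K) = dim ker((I - K)^*). We are in the second case, so we need both kernels. Kernel of I - K: (I - K) u = u - u (v·u) = u - u = 0, so ker(I - K) = span{u} = span{(1, 0, 1, 1)} (it is exactly 1-dimensional because rank(I - K) = 3). Kernel of the adjoint: K is real, so (I - K)^* = I - K^T = I - v u^T, and (I - v u^T) v = v - v (u·v) = 0; hence ker((I - K)^*) = span{v} = span{(1, -1, 3, -3)}. Therefore (I - K) x = y is solvable iff <y, v> = 0, i.e. iff y_1 - y_2 + 3y_3 - 3y_4 = 0. When this holds, K y = u (v·y) = 0, so (I - K) y = y and x = y is a particular solution; the full solution set is the line x = y + c·u = y + c·(1, 0, 1, 1), c ∈ C.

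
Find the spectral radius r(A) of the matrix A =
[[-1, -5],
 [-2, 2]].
r(A) = 4

The eigenvalues of A are the roots of its characteristic polynomial. With M = A (coefficients from the trace and determinant):
  p(λ) = det(λ I - M) = λ^2 - λ - 12.
For λ^2 - λ - 12 the discriminant is 49. It is a perfect square (7^2), so the roots are rational: λ = (1 ± 7)/2 = 4, -3.
Thus the eigenvalues (to 4 decimals) are 4 (modulus 4); -3 (modulus 3). The spectral radius is the largest modulus: r(A) = 4. (Cross-check: r(A) ≤ ||A||_2 ≈ 5.389; equality holds whenever A is normal, though it can also hold for some non-normal A.)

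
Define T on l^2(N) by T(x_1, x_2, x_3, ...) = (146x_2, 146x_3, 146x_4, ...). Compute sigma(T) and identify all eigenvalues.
sigma(T) = closed disk {z in C : |z| ≤ 146}; sigma_p(T) = open disk {z in C : |z| < 146}

Note T = 146·V where V is the unit left shift (V x)_k = x_{k+1}; so sigma(T) = 146·sigma(V) and ||T|| = 146||V||. ||T x||^2 = 21316sum_{k≥2} |x_k|^2 ≤ 21316||x||^2, with equality on {x : x_1 = 0}, so ||T|| = 146. For any lambda with |lambda| < 146, set r = lambda/146 (|r| < 1); the vector x = (1, r, r^2, ...) is in l^2 and satisfies T x = 146(r, r^2, ...) = lambda x, so lambda is an eigenvalue. On the boundary |lambda| = 146 the geometric series diverges, so no l^2 eigenvector exists, but these lambda lie in the approximate point spectrum. Hence sigma(T) is the closed disk of radius 146 and sigma_p(T) is the open disk.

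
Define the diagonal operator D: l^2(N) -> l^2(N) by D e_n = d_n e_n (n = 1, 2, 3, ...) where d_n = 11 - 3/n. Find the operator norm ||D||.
||D|| = 11

For a diagonal operator on l^2 with entries d_n, ||D|| = sup_n |d_n|. Here d_1 = 8, d_2 = 19/2, ..., and d_n = 11 - 3/n increases monotonically toward 11. All terms lie in [8, 11), so |d_n| = d_n and the supremum is the limit 11, which is not attained by any individual d_n. Hence ||D|| = 11.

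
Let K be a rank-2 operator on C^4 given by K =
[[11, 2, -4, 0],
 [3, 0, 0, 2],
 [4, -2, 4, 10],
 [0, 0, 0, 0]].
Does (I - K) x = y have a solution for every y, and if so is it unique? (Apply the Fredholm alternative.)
(I - K) is invertible (det(I - K) = 40 ≠ 0), so for every y in C^4 the equation (I - K) x = y has a unique solution.

K has rank 2 and factors as K = U V^T = u1 v1^T + u2 v2^T with u1 = (3, 1, 2, 0), v1 = (3, 0, 0, 2), u2 = (-2, 0, 2, 0), v2 = (-1, -1, 2, 3) (multiplying out reproduces the displayed K). The nonzero eigenvalues of U V^T coincide with those of the 2 x 2 matrix G = V^T U = [[v1·u1, v1·u2], [v2·u1, v2·u2]] = [[9, -6], [0, 6]], and by the Sylvester determinant identity det(I_4 - U V^T) = det(I_2 - V^T U) = det([[-8, 6], [0, -5]]) = (-8)(-5) - (6)(0) = 40. (Direct check: I - K =
[[-10, -2, 4, 0],
 [-3, 1, 0, -2],
 [-4, 2, -3, -10],
 [0, 0, 0, 1]]
has determinant 40.) The finite-dimensional Fredholm alternative says: either (I - K) is invertible, or ker(I - K) ≠ {0} and then range(I - K) = ker((I - K)^*)^⊥, with dim ker(I - K) = dim ker((I - K)^*). Since det(I - K) ≠ 0, 1 is not an eigenvalue of K and ker(I - K) = {0}, so we are in the first case: for every y there is a unique x = (I - K)^(-1) y. (Explicitly, by the Woodbury identity, (I - U V^T)^(-1) = I + U (I_2 - G)^(-1) V^T.)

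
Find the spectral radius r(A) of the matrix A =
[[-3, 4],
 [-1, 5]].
r(A) = (2 + sqrt(48))/2 ≈ 4.4641

The eigenvalues of A are the roots of its characteristic polynomial. With M = A (coefficients from the trace and determinant):
  p(λ) = det(λ I - M) = λ^2 - 2λ - 11.
For λ^2 - 2λ - 11 the discriminant is 48. It is nonnegative but not a perfect square, so the roots are real and irrational: λ = (2 ± sqrt(48))/2 ≈ 4.4641, -2.4641.
Thus the eigenvalues (to 4 decimals) are 4.4641 (modulus 4.4641); -2.4641 (modulus 2.4641). The spectral radius is the largest modulus: r(A) = (2 + sqrt(48))/2 ≈ 4.4641. (Cross-check: r(A) ≤ ||A||_2 ≈ 6.9646; equality holds whenever A is normal, though it can also hold for some non-normal A.)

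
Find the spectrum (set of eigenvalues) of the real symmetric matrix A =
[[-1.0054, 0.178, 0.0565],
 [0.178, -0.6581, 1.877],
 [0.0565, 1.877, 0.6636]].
sigma(A) ≈ {-2, -1, 2}

A is real symmetric, so its spectrum consists of real eigenvalues. Expanding the characteristic polynomial of the displayed matrix gives
  det(λ I - A) = p(λ) = λ^3 + (1)λ^2 + (-4)λ + (-4).
Solving p(λ) = 0 yields eigenvalues ≈ -2, -1, 2. (A is shown rounded to 4 decimals, so these recover the underlying integer eigenvalues to within that precision.)
Verification: the trace of A = -1 equals the sum of eigenvalues -1, and det(A) ≈ 4.0001 matches the eigenvalue product 4.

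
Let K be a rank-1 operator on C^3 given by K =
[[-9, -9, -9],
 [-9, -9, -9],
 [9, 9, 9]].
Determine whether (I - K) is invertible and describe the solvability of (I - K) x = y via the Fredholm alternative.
(I - K) is invertible (det(I - K) = 10 ≠ 0), so for every y in C^3 the equation (I - K) x = y has a unique solution.

K has rank 1, so it is an outer product K = u v^T: every row of K is a multiple of one row vector. Reading off the entries, u = (3, 3, -3) and v = (-3, -3, -3) (row i of K equals u_i·v^T). A rank-one matrix u v^T satisfies K u = u (v·u) and kills the (2)-dimensional subspace v^⊥, so its characteristic polynomial is lambda^2 (lambda - v·u) with v·u = tr K = -9. Hence the eigenvalues of I - K are 1 (multiplicity 2) and 1 - (-9) = 10, so det(I - K) = 10. (Direct check: I - K =
[[10, 9, 9],
 [9, 10, 9],
 [-9, -9, -8]]
has determinant 10.) The finite-dimensional Fredholm alternative says: either (I - K) is invertible, or ker(I - K) ≠ {0} and then range(I - K) = ker((I - K)^*)^⊥, with dim ker(I - K) = dim ker((I - K)^*). Since det(I - K) ≠ 0, 1 is not an eigenvalue of K and ker(I - K) = {0}, so we are in the first case: for every y there is a unique x = (I - K)^(-1) y. Explicitly, by the Sherman–Morrison formula, (I - u v^T)^(-1) = I + u v^T/(1 - v·u), i.e. (I - K)^(-1) = I + K/(10).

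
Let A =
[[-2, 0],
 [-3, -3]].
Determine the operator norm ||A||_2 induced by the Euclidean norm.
||A||_2 = sqrt((22 + sqrt(340))/2) ≈ 4.4966 (= sqrt(largest eigenvalue of A^T A))

||A||_2 = sigma_max(A) = sqrt(lambda_max(A^T A)). Form the symmetric matrix M = A^T A =
[[13, 9],
 [9, 9]].
Its characteristic polynomial (trace, determinant of M give the coefficients) is
  p(λ) = det(λ I - M) = λ^2 - 22λ + 36.
For λ^2 - 22λ + 36 the discriminant is 340. It is nonnegative but not a perfect square, so the roots are real and irrational: λ = (22 ± sqrt(340))/2 ≈ 20.2195, 1.7805.
So the eigenvalues of A^T A are ≈ 1.7805, 20.2195 (all ≥ 0, as they must be for A^T A). The largest is λ_max = (22 + sqrt(340))/2 ≈ 20.2195, hence ||A||_2 = sqrt(λ_max) = sqrt((22 + sqrt(340))/2) ≈ 4.4966.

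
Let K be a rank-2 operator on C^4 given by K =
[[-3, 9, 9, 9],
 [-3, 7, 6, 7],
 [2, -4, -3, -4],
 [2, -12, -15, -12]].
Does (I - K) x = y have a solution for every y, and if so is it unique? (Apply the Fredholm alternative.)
(I - K) is invertible (det(I - K) = 6 ≠ 0), so for every y in C^4 the equation (I - K) x = y has a unique solution.

K has rank 2 and factors as K = U V^T = u1 v1^T + u2 v2^T with u1 = (0, 1, -1, 3), v1 = (0, -2, -3, -2), u2 = (3, 3, -2, -2), v2 = (-1, 3, 3, 3) (multiplying out reproduces the displayed K). The nonzero eigenvalues of U V^T coincide with those of the 2 x 2 matrix G = V^T U = [[v1·u1, v1·u2], [v2·u1, v2·u2]] = [[-5, 4], [9, -6]], and by the Sylvester determinant identity det(I_4 - U V^T) = det(I_2 - V^T U) = det([[6, -4], [-9, 7]]) = (6)(7) - (-4)(-9) = 6. (Direct check: I - K =
[[4, -9, -9, -9],
 [3, -6, -6, -7],
 [-2, 4, 4, 4],
 [-2, 12, 15, 13]]
has determinant 6.) The finite-dimensional Fredholm alternative says: either (I - K) is invertible, or ker(I - K) ≠ {0} and then range(I - K) = ker((I - K)^*)^⊥, with dim ker(I - K) = dim ker((I - K)^*). Since det(I - K) ≠ 0, 1 is not an eigenvalue of K and ker(I - K) = {0}, so we are in the first case: for every y there is a unique x = (I - K)^(-1) y. (Explicitly, by the Woodbury identity, (I - U V^T)^(-1) = I + U (I_2 - G)^(-1) V^T.)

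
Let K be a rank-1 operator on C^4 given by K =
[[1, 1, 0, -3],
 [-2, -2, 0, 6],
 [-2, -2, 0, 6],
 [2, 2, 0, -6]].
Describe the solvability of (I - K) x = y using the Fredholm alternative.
(I - K) is invertible (det(I - K) = 8 ≠ 0), so for every y in C^4 the equation (I - K) x = y has a unique solution.

K has rank 1, so it is an outer product K = u v^T: every row of K is a multiple of one row vector. Reading off the entries, u = (-1, 2, 2, -2) and v = (-1, -1, 0, 3) (row i of K equals u_i·v^T). A rank-one matrix u v^T satisfies K u = u (v·u) and kills the (3)-dimensional subspace v^⊥, so its characteristic polynomial is lambda^3 (lambda - v·u) with v·u = tr K = -7. Hence the eigenvalues of I - K are 1 (multiplicity 3) and 1 - (-7) = 8, so det(I - K) = 8. (Direct check: I - K =
[[0, -1, 0, 3],
 [2, 3, 0, -6],
 [2, 2, 1, -6],
 [-2, -2, 0, 7]]
has determinant 8.) The finite-dimensional Fredholm alternative says: either (I - K) is invertible, or ker(I - K) ≠ {0} and then range(I - K) = ker((I - K)^*)^⊥, with dim ker(I - K) = dim ker((I - K)^*). Since det(I - K) ≠ 0, 1 is not an eigenvalue of K and ker(I - K) = {0}, so we are in the first case: for every y there is a unique x = (I - K)^(-1) y. Explicitly, by the Sherman–Morrison formula, (I - u v^T)^(-1) = I + u v^T/(1 - v·u), i.e. (I - K)^(-1) = I + K/(8).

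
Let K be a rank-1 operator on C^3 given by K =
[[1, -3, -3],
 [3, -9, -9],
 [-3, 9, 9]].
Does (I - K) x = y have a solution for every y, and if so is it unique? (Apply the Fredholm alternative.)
(I - K) is singular (det(I - K) = 0, i.e. 1 ∈ sigma(K)). (I - K) x = y is solvable iff y ⊥ ker((I - K)^*) = span{(1, -3, -3)}, i.e. iff y_1 - 3y_2 - 3y_3 = 0. When solvable, the solutions are x = y + c·(1, 3, -3), c arbitrary (ker(I - K) = span{(1, 3, -3)}, dimension 1).

K has rank 1, so it is an outer product K = u v^T: every row of K is a multiple of one row vector. Reading off the entries, u = (1, 3, -3) and v = (1, -3, -3) (row i of K equals u_i·v^T). A rank-one matrix u v^T satisfies K u = u (v·u) and kills the (2)-dimensional subspace v^⊥, so its characteristic polynomial is lambda^2 (lambda - v·u) with v·u = tr K = 1. Hence the eigenvalues of I - K are 1 (multiplicity 2) and 1 - (1) = 0, so det(I - K) = 0. (Direct check: I - K =
[[0, 3, 3],
 [-3, 10, 9],
 [3, -9, -8]]
has determinant 0.) So 1 is an eigenvalue of K and (I - K) is not invertible. The finite-dimensional Fredholm alternative says: either (I - K) is invertible, or ker(I - K) ≠ {0} and then range(I - K) = ker((I - K)^*)^⊥, with dim ker(I - K) = dim ker((I - K)^*). We are in the second case, so we need both kernels. Kernel of I - K: (I - K) u = u - u (v·u) = u - u = 0, so ker(I - K) = span{u} = span{(1, 3, -3)} (it is exactly 1-dimensional because rank(I - K) = 2). Kernel of the adjoint: K is real, so (I - K)^* = I - K^T = I - v u^T, and (I - v u^T) v = v - v (u·v) = 0; hence ker((I - K)^*) = span{v} = span{(1, -3, -3)}. Therefore (I - K) x = y is solvable iff <y, v> = 0, i.e. iff y_1 - 3y_2 - 3y_3 = 0. When this holds, K y = u (v·y) = 0, so (I - K) y = y and x = y is a particular solution; the full solution set is the line x = y + c·u = y + c·(1, 3, -3), c ∈ C.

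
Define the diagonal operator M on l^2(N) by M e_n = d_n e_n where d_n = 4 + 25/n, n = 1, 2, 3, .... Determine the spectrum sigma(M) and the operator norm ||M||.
sigma(M) = {4 + 25/n : n ≥ 1} ∪ {4}; ||M|| = 29

A bounded diagonal operator on l^2 with diagonal entries d_n has spectrum equal to the closure of {d_n : n ≥ 1}: every d_n is an eigenvalue (with eigenvector e_n), so {d_n} ⊂ sigma(M); the spectrum is closed, so its closure is too; and for lambda not in the closure, (M - lambda I) has bounded inverse (the diagonal entries 1/(d_n - lambda) are bounded). For our sequence d_n = 4 + 25/n, n = 1, 2, 3, ...:
  - {d_n} = {4 + 25/n : n ≥ 1}; the only limit point is 4
  - closure = {4 + 25/n : n ≥ 1} ∪ {4}
For the norm: a diagonal operator has ||M|| = sup_n |d_n|. Here d_n = 4 + 25/n is positive and decreasing, so sup_n |d_n| = d_1 = 4 + 25 = 29. So ||M|| = 29.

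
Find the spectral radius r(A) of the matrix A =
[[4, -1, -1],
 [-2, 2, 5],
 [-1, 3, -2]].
r(A) ≈ 5.9186

The eigenvalues of A are the roots of its characteristic polynomial. With M = A (coefficients from the trace, the sum of principal 2x2 minors, and det A):
  p(λ) = det(λ I - M) = λ^3 - 4λ^2 - 22λ + 63.
No integer candidate from the rational root theorem (±divisors of 63) is a root, so the roots are irrational. The cubic discriminant is Δ = 59093 > 0, so there are three distinct real roots. p(-5) = -52 and p(-4) = 23 have opposite signs, so a root lies in (-5, -4); Newton's method refines it to λ ≈ -4.36. p(2) = 11 and p(3) = -12 have opposite signs, so a root lies in (2, 3); Newton's method refines it to λ ≈ 2.4414. p(5) = -22 and p(6) = 3 have opposite signs, so a root lies in (5, 6); Newton's method refines it to λ ≈ 5.9186. Check (Vieta): the three roots sum to 4, matching tr M = 4.
Thus the eigenvalues (to 4 decimals) are -4.36 (modulus 4.36); 2.4414 (modulus 2.4414); 5.9186 (modulus 5.9186). The spectral radius is the largest modulus: r(A) ≈ 5.9186. (Cross-check: r(A) ≤ ||A||_2 ≈ 6.504; equality holds whenever A is normal, though it can also hold for some non-normal A.)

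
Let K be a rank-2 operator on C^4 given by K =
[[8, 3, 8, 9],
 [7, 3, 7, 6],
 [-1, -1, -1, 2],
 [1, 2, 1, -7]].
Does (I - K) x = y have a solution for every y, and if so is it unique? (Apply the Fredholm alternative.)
(I - K) is invertible (det(I - K) = -88 ≠ 0), so for every y in C^4 the equation (I - K) x = y has a unique solution.

K has rank 2 and factors as K = U V^T = u1 v1^T + u2 v2^T with u1 = (-3, -3, 1, -2), v1 = (-2, -1, -2, -1), u2 = (2, 1, 1, -3), v2 = (1, 0, 1, 3) (multiplying out reproduces the displayed K). The nonzero eigenvalues of U V^T coincide with those of the 2 x 2 matrix G = V^T U = [[v1·u1, v1·u2], [v2·u1, v2·u2]] = [[9, -4], [-8, -6]], and by the Sylvester determinant identity det(I_4 - U V^T) = det(I_2 - V^T U) = det([[-8, 4], [8, 7]]) = (-8)(7) - (4)(8) = -88. (Direct check: I - K =
[[-7, -3, -8, -9],
 [-7, -2, -7, -6],
 [1, 1, 2, -2],
 [-1, -2, -1, 8]]
has determinant -88.) The finite-dimensional Fredholm alternative says: either (I - K) is invertible, or ker(I - K) ≠ {0} and then range(I - K) = ker((I - K)^*)^⊥, with dim ker(I - K) = dim ker((I - K)^*). Since det(I - K) ≠ 0, 1 is not an eigenvalue of K and ker(I - K) = {0}, so we are in the first case: for every y there is a unique x = (I - K)^(-1) y. (Explicitly, by the Woodbury identity, (I - U V^T)^(-1) = I + U (I_2 - G)^(-1) V^T.)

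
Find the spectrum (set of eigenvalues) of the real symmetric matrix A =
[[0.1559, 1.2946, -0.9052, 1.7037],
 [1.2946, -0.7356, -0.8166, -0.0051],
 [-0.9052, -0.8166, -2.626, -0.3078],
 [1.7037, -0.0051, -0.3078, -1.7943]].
sigma(A) ≈ {-3, -1, 2} (-3 with multiplicity 2)

A is real symmetric, so its spectrum consists of real eigenvalues. Expanding the characteristic polynomial of the displayed matrix gives
  det(λ I - A) = p(λ) = λ^4 + (5)λ^3 + (1)λ^2 + (-21)λ + (-18).
Solving p(λ) = 0 yields eigenvalues ≈ -3, -3, -1, 2. (A is shown rounded to 4 decimals, so these recover the underlying integer eigenvalues to within that precision.)
Verification: the trace of A = -5 equals the sum of eigenvalues -5, and det(A) ≈ -18.0000 matches the eigenvalue product -18.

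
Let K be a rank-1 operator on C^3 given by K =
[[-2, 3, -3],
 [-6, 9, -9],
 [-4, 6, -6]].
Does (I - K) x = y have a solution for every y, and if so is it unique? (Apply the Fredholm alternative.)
(I - K) is singular (det(I - K) = 0, i.e. 1 ∈ sigma(K)). (I - K) x = y is solvable iff y ⊥ ker((I - K)^*) = span{(-2, 3, -3)}, i.e. iff -2y_1 + 3y_2 - 3y_3 = 0. When solvable, the solutions are x = y + c·(1, 3, 2), c arbitrary (ker(I - K) = span{(1, 3, 2)}, dimension 1).

K has rank 1, so it is an outer product K = u v^T: every row of K is a multiple of one row vector. Reading off the entries, u = (1, 3, 2) and v = (-2, 3, -3) (row i of K equals u_i·v^T). A rank-one matrix u v^T satisfies K u = u (v·u) and kills the (2)-dimensional subspace v^⊥, so its characteristic polynomial is lambda^2 (lambda - v·u) with v·u = tr K = 1. Hence the eigenvalues of I - K are 1 (multiplicity 2) and 1 - (1) = 0, so det(I - K) = 0. (Direct check: I - K =
[[3, -3, 3],
 [6, -8, 9],
 [4, -6, 7]]
has determinant 0.) So 1 is an eigenvalue of K and (I - K) is not invertible. The finite-dimensional Fredholm alternative says: either (I - K) is invertible, or ker(I - K) ≠ {0} and then range(I - K) = ker((I - K)^*)^⊥, with dim ker(I - K) = dim ker((I - K)^*). We are in the second case, so we need both kernels. Kernel of I - K: (I - K) u = u - u (v·u) = u - u = 0, so ker(I - K) = span{u} = span{(1, 3, 2)} (it is exactly 1-dimensional because rank(I - K) = 2). Kernel of the adjoint: K is real, so (I - K)^* = I - K^T = I - v u^T, and (I - v u^T) v = v - v (u·v) = 0; hence ker((I - K)^*) = span{v} = span{(-2, 3, -3)}. Therefore (I - K) x = y is solvable iff <y, v> = 0, i.e. iff -2y_1 + 3y_2 - 3y_3 = 0. When this holds, K y = u (v·y) = 0, so (I - K) y = y and x = y is a particular solution; the full solution set is the line x = y + c·u = y + c·(1, 3, 2), c ∈ C.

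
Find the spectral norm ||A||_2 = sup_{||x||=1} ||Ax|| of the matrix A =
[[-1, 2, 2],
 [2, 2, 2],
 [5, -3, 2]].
||A||_2 ≈ 6.4129 (= sqrt(largest eigenvalue of A^T A))

||A||_2 = sigma_max(A) = sqrt(lambda_max(A^T A)). Form the symmetric matrix M = A^T A =
[[30, -13, 12],
 [-13, 17, 2],
 [12, 2, 12]].
Its characteristic polynomial (trace, sum of principal 2x2 minors, determinant of M give the coefficients) is
  p(λ) = det(λ I - M) = λ^3 - 59λ^2 + 757λ - 900.
No integer candidate from the rational root theorem (±divisors of 900) is a root, so the roots are irrational. The cubic discriminant is Δ = 221897397 > 0, so there are three distinct real roots. p(1) = -201 and p(2) = 386 have opposite signs, so a root lies in (1, 2); Newton's method refines it to λ ≈ 1.3221. p(16) = 204 and p(17) = -169 have opposite signs, so a root lies in (16, 17); Newton's method refines it to λ ≈ 16.5532. p(41) = -121 and p(42) = 906 have opposite signs, so a root lies in (41, 42); Newton's method refines it to λ ≈ 41.1247. Check (Vieta): the three roots sum to 59, matching tr M = 59.
So the eigenvalues of A^T A are ≈ 1.3221, 16.5532, 41.1247 (all ≥ 0, as they must be for A^T A). The largest is λ_max ≈ 41.1247, hence ||A||_2 = sqrt(λ_max) ≈ 6.4129.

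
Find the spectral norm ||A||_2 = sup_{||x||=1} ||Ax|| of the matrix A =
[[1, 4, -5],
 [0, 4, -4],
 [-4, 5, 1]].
||A||_2 ≈ 9.0666 (= sqrt(largest eigenvalue of A^T A))

||A||_2 = sigma_max(A) = sqrt(lambda_max(A^T A)). Form the symmetric matrix M = A^T A =
[[17, -16, -9],
 [-16, 57, -31],
 [-9, -31, 42]].
Its characteristic polynomial (trace, sum of principal 2x2 minors, determinant of M give the coefficients) is
  p(λ) = det(λ I - M) = λ^3 - 116λ^2 + 2779λ - 64.
No integer candidate from the rational root theorem (±divisors of 64) is a root, so the roots are irrational. The cubic discriminant is Δ = 18043111300 > 0, so there are three distinct real roots. p(0) = -64 and p(1) = 2600 have opposite signs, so a root lies in (0, 1); Newton's method refines it to λ ≈ 0.0231. p(33) = 1256 and p(34) = -370 have opposite signs, so a root lies in (33, 34); Newton's method refines it to λ ≈ 33.7741. p(82) = -802 and p(83) = 3256 have opposite signs, so a root lies in (82, 83); Newton's method refines it to λ ≈ 82.2029. Check (Vieta): the three roots sum to 116, matching tr M = 116.
So the eigenvalues of A^T A are ≈ 0.0231, 33.7741, 82.2029 (all ≥ 0, as they must be for A^T A). The largest is λ_max ≈ 82.2029, hence ||A||_2 = sqrt(λ_max) ≈ 9.0666.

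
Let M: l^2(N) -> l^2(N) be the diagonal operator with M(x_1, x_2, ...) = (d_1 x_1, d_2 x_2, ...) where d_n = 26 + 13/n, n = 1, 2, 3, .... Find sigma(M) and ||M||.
sigma(M) = {26 + 13/n : n ≥ 1} ∪ {26}; ||M|| = 39

A bounded diagonal operator on l^2 with diagonal entries d_n has spectrum equal to the closure of {d_n : n ≥ 1}: every d_n is an eigenvalue (with eigenvector e_n), so {d_n} ⊂ sigma(M); the spectrum is closed, so its closure is too; and for lambda not in the closure, (M - lambda I) has bounded inverse (the diagonal entries 1/(d_n - lambda) are bounded). For our sequence d_n = 26 + 13/n, n = 1, 2, 3, ...:
  - {d_n} = {26 + 13/n : n ≥ 1}; the only limit point is 26
  - closure = {26 + 13/n : n ≥ 1} ∪ {26}
For the norm: a diagonal operator has ||M|| = sup_n |d_n|. Here d_n = 26 + 13/n is positive and decreasing, so sup_n |d_n| = d_1 = 26 + 13 = 39. So ||M|| = 39.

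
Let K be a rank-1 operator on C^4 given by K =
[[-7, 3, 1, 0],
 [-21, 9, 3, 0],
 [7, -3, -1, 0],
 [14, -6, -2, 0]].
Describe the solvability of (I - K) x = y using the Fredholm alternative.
(I - K) is singular (det(I - K) = 0, i.e. 1 ∈ sigma(K)). (I - K) x = y is solvable iff y ⊥ ker((I - K)^*) = span{(-7, 3, 1, 0)}, i.e. iff -7y_1 + 3y_2 + y_3 = 0. When solvable, the solutions are x = y + c·(1, 3, -1, -2), c arbitrary (ker(I - K) = span{(1, 3, -1, -2)}, dimension 1).

K has rank 1, so it is an outer product K = u v^T: every row of K is a multiple of one row vector. Reading off the entries, u = (1, 3, -1, -2) and v = (-7, 3, 1, 0) (row i of K equals u_i·v^T). A rank-one matrix u v^T satisfies K u = u (v·u) and kills the (3)-dimensional subspace v^⊥, so its characteristic polynomial is lambda^3 (lambda - v·u) with v·u = tr K = 1. Hence the eigenvalues of I - K are 1 (multiplicity 3) and 1 - (1) = 0, so det(I - K) = 0. (Direct check: I - K =
[[8, -3, -1, 0],
 [21, -8, -3, 0],
 [-7, 3, 2, 0],
 [-14, 6, 2, 1]]
has determinant 0.) So 1 is an eigenvalue of K and (I - K) is not invertible. The finite-dimensional Fredholm alternative says: either (I - K) is invertible, or ker(I - K) ≠ {0} and then range(I - K) = ker((I - K)^*)^⊥, with dim ker(I - K) = dim ker((I - K)^*). We are in the second case, so we need both kernels. Kernel of I - K: (I - K) u = u - u (v·u) = u - u = 0, so ker(I - K) = span{u} = span{(1, 3, -1, -2)} (it is exactly 1-dimensional because rank(I - K) = 3). Kernel of the adjoint: K is real, so (I - K)^* = I - K^T = I - v u^T, and (I - v u^T) v = v - v (u·v) = 0; hence ker((I - K)^*) = span{v} = span{(-7, 3, 1, 0)}. Therefore (I - K) x = y is solvable iff <y, v> = 0, i.e. iff -7y_1 + 3y_2 + y_3 = 0. When this holds, K y = u (v·y) = 0, so (I - K) y = y and x = y is a particular solution; the full solution set is the line x = y + c·u = y + c·(1, 3, -1, -2), c ∈ C.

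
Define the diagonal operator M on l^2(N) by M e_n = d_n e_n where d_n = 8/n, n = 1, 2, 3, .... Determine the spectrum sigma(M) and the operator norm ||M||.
sigma(M) = {8/n : n ≥ 1} ∪ {0}; ||M|| = 8

A bounded diagonal operator on l^2 with diagonal entries d_n has spectrum equal to the closure of {d_n : n ≥ 1}: every d_n is an eigenvalue (with eigenvector e_n), so {d_n} ⊂ sigma(M); the spectrum is closed, so its closure is too; and for lambda not in the closure, (M - lambda I) has bounded inverse (the diagonal entries 1/(d_n - lambda) are bounded). For our sequence d_n = 8/n, n = 1, 2, 3, ...:
  - {d_n} = {8/n : n ≥ 1}; the only limit point is 0
  - closure = {8/n : n ≥ 1} ∪ {0}
For the norm: a diagonal operator has ||M|| = sup_n |d_n|. Here d_n = 8/n is positive and decreasing, so sup_n |d_n| = d_1 = 8. So ||M|| = 8.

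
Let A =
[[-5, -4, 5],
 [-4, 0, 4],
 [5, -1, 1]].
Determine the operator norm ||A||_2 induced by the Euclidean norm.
||A||_2 ≈ 9.9641 (= sqrt(largest eigenvalue of A^T A))

||A||_2 = sigma_max(A) = sqrt(lambda_max(A^T A)). Form the symmetric matrix M = A^T A =
[[66, 15, -36],
 [15, 17, -21],
 [-36, -21, 42]].
Its characteristic polynomial (trace, sum of principal 2x2 minors, determinant of M give the coefficients) is
  p(λ) = det(λ I - M) = λ^3 - 125λ^2 + 2646λ - 9216.
No integer candidate from the rational root theorem (±divisors of 9216) is a root, so the roots are irrational. The cubic discriminant is Δ = 15867854244 > 0, so there are three distinct real roots. p(4) = -568 and p(5) = 1014 have opposite signs, so a root lies in (4, 5); Newton's method refines it to λ ≈ 4.3431. p(21) = 486 and p(22) = -856 have opposite signs, so a root lies in (21, 22); Newton's method refines it to λ ≈ 21.3727. p(99) = -2088 and p(100) = 5384 have opposite signs, so a root lies in (99, 100); Newton's method refines it to λ ≈ 99.2842. Check (Vieta): the three roots sum to 125, matching tr M = 125.
So the eigenvalues of A^T A are ≈ 4.3431, 21.3727, 99.2842 (all ≥ 0, as they must be for A^T A). The largest is λ_max ≈ 99.2842, hence ||A||_2 = sqrt(λ_max) ≈ 9.9641.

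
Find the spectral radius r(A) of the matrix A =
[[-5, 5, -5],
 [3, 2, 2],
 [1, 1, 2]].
r(A) ≈ 6.3133

The eigenvalues of A are the roots of its characteristic polynomial. With M = A (coefficients from the trace, the sum of principal 2x2 minors, and det A):
  p(λ) = det(λ I - M) = λ^3 + λ^2 - 28λ + 35.
No integer candidate from the rational root theorem (±divisors of 35) is a root, so the roots are irrational. The cubic discriminant is Δ = 37737 > 0, so there are three distinct real roots. p(-7) = -63 and p(-6) = 23 have opposite signs, so a root lies in (-7, -6); Newton's method refines it to λ ≈ -6.3133. p(1) = 9 and p(2) = -9 have opposite signs, so a root lies in (1, 2); Newton's method refines it to λ ≈ 1.4263. p(3) = -13 and p(4) = 3 have opposite signs, so a root lies in (3, 4); Newton's method refines it to λ ≈ 3.887. Check (Vieta): the three roots sum to -1, matching tr M = -1.
Thus the eigenvalues (to 4 decimals) are -6.3133 (modulus 6.3133); 1.4263 (modulus 1.4263); 3.887 (modulus 3.887). The spectral radius is the largest modulus: r(A) ≈ 6.3133. (Cross-check: r(A) ≤ ||A||_2 ≈ 8.9748; equality holds whenever A is normal, though it can also hold for some non-normal A.)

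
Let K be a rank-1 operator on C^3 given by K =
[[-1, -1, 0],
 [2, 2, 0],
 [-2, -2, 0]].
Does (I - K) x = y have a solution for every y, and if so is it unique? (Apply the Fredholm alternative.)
(I - K) is singular (det(I - K) = 0, i.e. 1 ∈ sigma(K)). (I - K) x = y is solvable iff y ⊥ ker((I - K)^*) = span{(-1, -1, 0)}, i.e. iff -y_1 - y_2 = 0. When solvable, the solutions are x = y + c·(1, -2, 2), c arbitrary (ker(I - K) = span{(1, -2, 2)}, dimension 1).

K has rank 1, so it is an outer product K = u v^T: every row of K is a multiple of one row vector. Reading off the entries, u = (1, -2, 2) and v = (-1, -1, 0) (row i of K equals u_i·v^T). A rank-one matrix u v^T satisfies K u = u (v·u) and kills the (2)-dimensional subspace v^⊥, so its characteristic polynomial is lambda^2 (lambda - v·u) with v·u = tr K = 1. Hence the eigenvalues of I - K are 1 (multiplicity 2) and 1 - (1) = 0, so det(I - K) = 0. (Direct check: I - K =
[[2, 1, 0],
 [-2, -1, 0],
 [2, 2, 1]]
has determinant 0.) So 1 is an eigenvalue of K and (I - K) is not invertible. The finite-dimensional Fredholm alternative says: either (I - K) is invertible, or ker(I - K) ≠ {0} and then range(I - K) = ker((I - K)^*)^⊥, with dim ker(I - K) = dim ker((I - K)^*). We are in the second case, so we need both kernels. Kernel of I - K: (I - K) u = u - u (v·u) = u - u = 0, so ker(I - K) = span{u} = span{(1, -2, 2)} (it is exactly 1-dimensional because rank(I - K) = 2). Kernel of the adjoint: K is real, so (I - K)^* = I - K^T = I - v u^T, and (I - v u^T) v = v - v (u·v) = 0; hence ker((I - K)^*) = span{v} = span{(-1, -1, 0)}. Therefore (I - K) x = y is solvable iff <y, v> = 0, i.e. iff -y_1 - y_2 = 0. When this holds, K y = u (v·y) = 0, so (I - K) y = y and x = y is a particular solution; the full solution set is the line x = y + c·u = y + c·(1, -2, 2), c ∈ C.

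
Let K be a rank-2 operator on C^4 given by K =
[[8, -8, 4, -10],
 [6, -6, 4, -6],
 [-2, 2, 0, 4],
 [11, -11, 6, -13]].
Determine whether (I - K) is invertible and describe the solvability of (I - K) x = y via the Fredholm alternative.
(I - K) is invertible (det(I - K) = 6 ≠ 0), so for every y in C^4 the equation (I - K) x = y has a unique solution.

K has rank 2 and factors as K = U V^T = u1 v1^T + u2 v2^T with u1 = (2, 0, -2, 2), v1 = (1, -1, 0, -2), u2 = (-2, -2, 0, -3), v2 = (-3, 3, -2, 3) (multiplying out reproduces the displayed K). The nonzero eigenvalues of U V^T coincide with those of the 2 x 2 matrix G = V^T U = [[v1·u1, v1·u2], [v2·u1, v2·u2]] = [[-2, 6], [4, -9]], and by the Sylvester determinant identity det(I_4 - U V^T) = det(I_2 - V^T U) = det([[3, -6], [-4, 10]]) = (3)(10) - (-6)(-4) = 6. (Direct check: I - K =
[[-7, 8, -4, 10],
 [-6, 7, -4, 6],
 [2, -2, 1, -4],
 [-11, 11, -6, 14]]
has determinant 6.) The finite-dimensional Fredholm alternative says: either (I - K) is invertible, or ker(I - K) ≠ {0} and then range(I - K) = ker((I - K)^*)^⊥, with dim ker(I - K) = dim ker((I - K)^*). Since det(I - K) ≠ 0, 1 is not an eigenvalue of K and ker(I - K) = {0}, so we are in the first case: for every y there is a unique x = (I - K)^(-1) y. (Explicitly, by the Woodbury identity, (I - U V^T)^(-1) = I + U (I_2 - G)^(-1) V^T.)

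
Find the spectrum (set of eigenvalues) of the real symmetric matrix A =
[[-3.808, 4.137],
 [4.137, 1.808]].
sigma(A) ≈ {-6, 4}

A is real symmetric, so its spectrum consists of real eigenvalues. Expanding the characteristic polynomial of the displayed matrix gives
  det(λ I - A) = p(λ) = λ^2 + (2)λ + (-24).
Solving p(λ) = 0 yields eigenvalues ≈ -6, 4. (A is shown rounded to 4 decimals, so these recover the underlying integer eigenvalues to within that precision.)
Verification: the trace of A = -2 equals the sum of eigenvalues -2, and det(A) ≈ -23.9996 matches the eigenvalue product -24.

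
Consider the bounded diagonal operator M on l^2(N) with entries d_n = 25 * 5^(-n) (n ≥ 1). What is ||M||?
||M|| = 5 (attained at n = 1)

For M diagonal, ||M|| = sup_n |d_n|. The sequence d_n = 25 * 5^(-n) is positive and strictly decreasing (ratio 5^(-1) < 1), so the supremum is d_1 = 25/5 = 5. Hence ||M|| = 5.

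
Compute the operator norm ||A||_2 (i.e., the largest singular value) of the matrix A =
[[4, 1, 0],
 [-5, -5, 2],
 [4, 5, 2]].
||A||_2 ≈ 10.1545 (= sqrt(largest eigenvalue of A^T A))

||A||_2 = sigma_max(A) = sqrt(lambda_max(A^T A)). Form the symmetric matrix M = A^T A =
[[57, 49, -2],
 [49, 51, 0],
 [-2, 0, 8]].
Its characteristic polynomial (trace, sum of principal 2x2 minors, determinant of M give the coefficients) is
  p(λ) = det(λ I - M) = λ^3 - 116λ^2 + 1366λ - 3844.
No integer candidate from the rational root theorem (±divisors of 3844) is a root, so the roots are irrational. The cubic discriminant is Δ = 1477309936 > 0, so there are three distinct real roots. p(4) = -172 and p(5) = 211 have opposite signs, so a root lies in (4, 5); Newton's method refines it to λ ≈ 4.3856. p(8) = 172 and p(9) = -217 have opposite signs, so a root lies in (8, 9); Newton's method refines it to λ ≈ 8.5003. p(103) = -1063 and p(104) = 8428 have opposite signs, so a root lies in (103, 104); Newton's method refines it to λ ≈ 103.1141. Check (Vieta): the three roots sum to 116, matching tr M = 116.
So the eigenvalues of A^T A are ≈ 4.3856, 8.5003, 103.1141 (all ≥ 0, as they must be for A^T A). The largest is λ_max ≈ 103.1141, hence ||A||_2 = sqrt(λ_max) ≈ 10.1545.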